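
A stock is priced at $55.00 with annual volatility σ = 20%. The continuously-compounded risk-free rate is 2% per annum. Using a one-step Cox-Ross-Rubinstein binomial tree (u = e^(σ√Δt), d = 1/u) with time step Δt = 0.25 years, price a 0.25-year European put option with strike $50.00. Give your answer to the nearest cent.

CRR parameters: u = e^(σ√Δt) = e^(0.2·√0.25) = 1.1052, d = 1/u = 0.9048
Per-period rate: rΔt = 0.02·0.25 = 0.005, so R = e^0.005 = 1.0050
Risk-neutral probability p = (e^0.005 − 0.9048)/(1.1052 − 0.9048) = 0.1002/0.2003 = 0.5000
Terminal stock prices: S_u = 60.78, S_d = 49.77
Terminal payoffs (K − S): max(-10.78, 0) = 0, max(0.2339, 0) = 0.2339
Node 0 (S = 55): V_0 = e^(−0.005)·[0.5000·0.0000 + 0.5000·0.2339] = 0.1164

$0.12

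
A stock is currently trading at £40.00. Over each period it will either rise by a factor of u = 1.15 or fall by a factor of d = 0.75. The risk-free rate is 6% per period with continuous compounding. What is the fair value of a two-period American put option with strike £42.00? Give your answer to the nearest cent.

£3.63

Risk-neutral probability p = (e^0.06 − 0.75)/(1.15 − 0.75) = 0.3118/0.4000 = 0.7796
Terminal stock prices: S_uu = 52.9, S_ud = 34.5, S_dd = 22.5
Terminal payoffs (K − S): max(-10.9, 0) = 0, max(7.5, 0) = 7.5, max(19.5, 0) = 19.5
Node u (S = 46): continuation = e^(−0.06)·[0.7796·0.0000 + 0.2204·7.5000] = 1.5568; exercise value = 0.0000 ≤ continuation, so V_u = 1.5568
Node d (S = 30): continuation = e^(−0.06)·[0.7796·7.5000 + 0.2204·19.5000] = 9.5541; exercise value = 12.0000 > continuation, so V_d = 12.0000 (exercise)
Node 0 (S = 40): continuation = e^(−0.06)·[0.7796·1.5568 + 0.2204·12.0000] = 3.6339; exercise value = 2.0000 ≤ continuation, so V_0 = 3.6339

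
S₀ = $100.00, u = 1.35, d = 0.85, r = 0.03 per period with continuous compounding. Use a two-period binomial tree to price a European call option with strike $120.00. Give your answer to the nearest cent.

Risk-neutral probability p = (e^0.03 − 0.85)/(1.35 − 0.85) = 0.1805/0.5000 = 0.3609
Terminal stock prices: S_uu = 182.3, S_ud = 114.8, S_dd = 72.25
Terminal payoffs (S − K): max(62.25, 0) = 62.25, max(-5.25, 0) = 0, max(-47.75, 0) = 0
Node u (S = 135): V_u = e^(−0.03)·[0.3609·62.2500 + 0.6391·0.0000] = 21.8026
Node d (S = 85): V_d = e^(−0.03)·[0.3609·0.0000 + 0.6391·0.0000] = 0.0000
Node 0 (S = 100): V_0 = e^(−0.03)·[0.3609·21.8026 + 0.6391·0.0000] = 7.6362

$7.64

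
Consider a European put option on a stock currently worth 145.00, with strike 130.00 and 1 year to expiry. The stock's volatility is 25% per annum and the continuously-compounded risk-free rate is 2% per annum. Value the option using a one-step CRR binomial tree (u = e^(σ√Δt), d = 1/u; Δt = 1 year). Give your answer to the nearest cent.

CRR parameters: u = e^(σ√Δt) = e^(0.25·√1) = 1.2840, d = 1/u = 0.7788
Per-period rate: rΔt = 0.02·1 = 0.02, so R = e^0.02 = 1.0202
Risk-neutral probability p = (e^0.02 − 0.7788)/(1.2840 − 0.7788) = 0.2414/0.5052 = 0.4778
Terminal stock prices: S_u = 186.2, S_d = 112.9
Terminal payoffs (K − S): max(-56.18, 0) = 0, max(17.07, 0) = 17.07
Node 0 (S = 145): V_0 = e^(−0.02)·[0.4778·0.0000 + 0.5222·17.0739] = 8.7393

8.74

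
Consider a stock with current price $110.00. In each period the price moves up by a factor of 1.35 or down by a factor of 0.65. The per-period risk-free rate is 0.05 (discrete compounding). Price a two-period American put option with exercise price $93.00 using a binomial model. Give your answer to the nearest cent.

Risk-neutral probability p = (1 + 0.05 − 0.65)/(1.35 − 0.65) = 0.4000/0.7000 = 0.5714
Terminal stock prices: S_uu = 200.5, S_ud = 96.53, S_dd = 46.48
Terminal payoffs (K − S): max(-107.5, 0) = 0, max(-3.525, 0) = 0, max(46.52, 0) = 46.52
Node u (S = 148.5): continuation = 1/1.05·[0.5714·0.0000 + 0.4286·0.0000] = 0.0000; exercise value = 0.0000 ≤ continuation, so V_u = 0.0000
Node d (S = 71.5): continuation = 1/1.05·[0.5714·0.0000 + 0.4286·46.5250] = 18.9898; exercise value = 21.5000 > continuation, so V_d = 21.5000 (exercise)
Node 0 (S = 110): continuation = 1/1.05·[0.5714·0.0000 + 0.4286·21.5000] = 8.7755; exercise value = 0.0000 ≤ continuation, so V_0 = 8.7755

$8.78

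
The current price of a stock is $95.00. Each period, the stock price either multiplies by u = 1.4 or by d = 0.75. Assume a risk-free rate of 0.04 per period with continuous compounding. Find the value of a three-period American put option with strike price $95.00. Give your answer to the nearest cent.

Risk-neutral probability p = (e^0.04 − 0.75)/(1.4 − 0.75) = 0.2908/0.6500 = 0.4474
Terminal stock prices: S_uuu = 260.7, S_uud = 139.6, S_udd = 74.81, S_ddd = 40.08
Terminal payoffs (K − S): max(-165.7, 0) = 0, max(-44.65, 0) = 0, max(20.19, 0) = 20.19, max(54.92, 0) = 54.92
Node uu (S = 186.2): continuation = e^(−0.04)·[0.4474·0.0000 + 0.5526·0.0000] = 0.0000; exercise value = 0.0000 ≤ continuation, so V_uu = 0.0000
Node ud (S = 99.75): continuation = e^(−0.04)·[0.4474·0.0000 + 0.5526·20.1875] = 10.7182; exercise value = 0.0000 ≤ continuation, so V_ud = 10.7182
Node dd (S = 53.44): continuation = e^(−0.04)·[0.4474·20.1875 + 0.5526·54.9219] = 37.8375; exercise value = 41.5625 > continuation, so V_dd = 41.5625 (exercise)
Node u (S = 133): continuation = e^(−0.04)·[0.4474·0.0000 + 0.5526·10.7182] = 5.6906; exercise value = 0.0000 ≤ continuation, so V_u = 5.6906
Node d (S = 71.25): continuation = e^(−0.04)·[0.4474·10.7182 + 0.5526·41.5625] = 26.6741; exercise value = 23.7500 ≤ continuation, so V_d = 26.6741
Node 0 (S = 95): continuation = e^(−0.04)·[0.4474·5.6906 + 0.5526·26.6741] = 16.6083; exercise value = 0.0000 ≤ continuation, so V_0 = 16.6083

$16.61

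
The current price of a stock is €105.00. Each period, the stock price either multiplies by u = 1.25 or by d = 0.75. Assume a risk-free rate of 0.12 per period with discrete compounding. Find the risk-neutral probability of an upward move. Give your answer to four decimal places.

p = 0.7400

Risk-neutral probability p = (1 + 0.12 − 0.75)/(1.25 − 0.75) = 0.3700/0.5000 = 0.7400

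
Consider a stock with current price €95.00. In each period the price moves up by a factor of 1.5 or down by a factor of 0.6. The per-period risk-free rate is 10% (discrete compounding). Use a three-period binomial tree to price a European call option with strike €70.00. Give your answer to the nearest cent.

Risk-neutral probability p = (1 + 0.1 − 0.6)/(1.5 − 0.6) = 0.5000/0.9000 = 0.5556
Terminal stock prices: S_uuu = 320.6, S_uud = 128.2, S_udd = 51.3, S_ddd = 20.52
Terminal payoffs (S − K): max(250.6, 0) = 250.6, max(58.25, 0) = 58.25, max(-18.7, 0) = 0, max(-49.48, 0) = 0
Node uu (S = 213.8): V_uu = 1/1.1·[0.5556·250.6250 + 0.4444·58.2500] = 150.1136
Node ud (S = 85.5): V_ud = 1/1.1·[0.5556·58.2500 + 0.4444·0.0000] = 29.4192
Node dd (S = 34.2): V_dd = 1/1.1·[0.5556·0.0000 + 0.4444·0.0000] = 0.0000
Node u (S = 142.5): V_u = 1/1.1·[0.5556·150.1136 + 0.4444·29.4192] = 87.7015
Node d (S = 57): V_d = 1/1.1·[0.5556·29.4192 + 0.4444·0.0000] = 14.8582
Node 0 (S = 95): V_0 = 1/1.1·[0.5556·87.7015 + 0.4444·14.8582] = 50.2970

€50.30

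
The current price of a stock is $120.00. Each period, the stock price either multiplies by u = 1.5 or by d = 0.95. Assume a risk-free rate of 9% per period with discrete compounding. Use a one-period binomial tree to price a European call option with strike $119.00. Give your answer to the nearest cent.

Risk-neutral probability p = (1 + 0.09 − 0.95)/(1.5 − 0.95) = 0.1400/0.5500 = 0.2545
Terminal stock prices: S_u = 180, S_d = 114
Terminal payoffs (S − K): max(61, 0) = 61, max(-5, 0) = 0
Node 0 (S = 120): V_0 = 1/1.09·[0.2545·61.0000 + 0.7455·0.0000] = 14.2452

$14.25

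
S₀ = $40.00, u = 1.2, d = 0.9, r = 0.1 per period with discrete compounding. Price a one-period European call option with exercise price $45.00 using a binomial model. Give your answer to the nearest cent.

$1.82

Risk-neutral probability p = (1 + 0.1 − 0.9)/(1.2 − 0.9) = 0.2000/0.3000 = 0.6667
Terminal stock prices: S_u = 48, S_d = 36
Terminal payoffs (S − K): max(3, 0) = 3, max(-9, 0) = 0
Node 0 (S = 40): V_0 = 1/1.1·[0.6667·3.0000 + 0.3333·0.0000] = 1.8182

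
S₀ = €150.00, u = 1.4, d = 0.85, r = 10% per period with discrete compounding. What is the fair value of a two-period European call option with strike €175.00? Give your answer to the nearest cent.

€21.75

Risk-neutral probability p = (1 + 0.1 − 0.85)/(1.4 − 0.85) = 0.2500/0.5500 = 0.4545
Terminal stock prices: S_uu = 294, S_ud = 178.5, S_dd = 108.4
Terminal payoffs (S − K): max(119, 0) = 119, max(3.5, 0) = 3.5, max(-66.63, 0) = 0
Node u (S = 210): V_u = 1/1.1·[0.4545·119.0000 + 0.5455·3.5000] = 50.9091
Node d (S = 127.5): V_d = 1/1.1·[0.4545·3.5000 + 0.5455·0.0000] = 1.4463
Node 0 (S = 150): V_0 = 1/1.1·[0.4545·50.9091 + 0.5455·1.4463] = 21.7540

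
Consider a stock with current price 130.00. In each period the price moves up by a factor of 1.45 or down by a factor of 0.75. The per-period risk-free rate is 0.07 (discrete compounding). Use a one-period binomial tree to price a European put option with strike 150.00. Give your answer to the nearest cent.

26.64

Risk-neutral probability p = (1 + 0.07 − 0.75)/(1.45 − 0.75) = 0.3200/0.7000 = 0.4571
Terminal stock prices: S_u = 188.5, S_d = 97.5
Terminal payoffs (K − S): max(-38.5, 0) = 0, max(52.5, 0) = 52.5
Node 0 (S = 130): V_0 = 1/1.07·[0.4571·0.0000 + 0.5429·52.5000] = 26.6355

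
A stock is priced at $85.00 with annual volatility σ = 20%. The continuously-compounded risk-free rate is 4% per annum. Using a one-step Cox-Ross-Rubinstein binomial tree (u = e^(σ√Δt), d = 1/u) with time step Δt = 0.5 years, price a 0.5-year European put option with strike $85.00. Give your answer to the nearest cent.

$5.10

CRR parameters: u = e^(σ√Δt) = e^(0.2·√0.5) = 1.1519, d = 1/u = 0.8681
Per-period rate: rΔt = 0.04·0.5 = 0.02, so R = e^0.02 = 1.0202
Risk-neutral probability p = (e^0.02 − 0.8681)/(1.1519 − 0.8681) = 0.1521/0.2838 = 0.5359
Terminal stock prices: S_u = 97.91, S_d = 73.79
Terminal payoffs (K − S): max(-12.91, 0) = 0, max(11.21, 0) = 11.21
Node 0 (S = 85): V_0 = e^(−0.02)·[0.5359·0.0000 + 0.4641·11.2095] = 5.0994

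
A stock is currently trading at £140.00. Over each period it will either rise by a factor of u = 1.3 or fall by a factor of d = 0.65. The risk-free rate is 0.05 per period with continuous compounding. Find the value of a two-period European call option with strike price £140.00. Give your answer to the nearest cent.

Risk-neutral probability p = (e^0.05 − 0.65)/(1.3 − 0.65) = 0.4013/0.6500 = 0.6173
Terminal stock prices: S_uu = 236.6, S_ud = 118.3, S_dd = 59.15
Terminal payoffs (S − K): max(96.6, 0) = 96.6, max(-21.7, 0) = 0, max(-80.85, 0) = 0
Node u (S = 182): V_u = e^(−0.05)·[0.6173·96.6000 + 0.3827·0.0000] = 56.7266
Node d (S = 91): V_d = e^(−0.05)·[0.6173·0.0000 + 0.3827·0.0000] = 0.0000
Node 0 (S = 140): V_0 = e^(−0.05)·[0.6173·56.7266 + 0.3827·0.0000] = 33.3117

£33.31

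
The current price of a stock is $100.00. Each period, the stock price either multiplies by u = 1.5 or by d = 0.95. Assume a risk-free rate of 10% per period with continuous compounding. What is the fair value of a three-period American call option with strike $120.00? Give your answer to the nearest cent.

$20.49

Risk-neutral probability p = (e^0.1 − 0.95)/(1.5 − 0.95) = 0.1552/0.5500 = 0.2821
Terminal stock prices: S_uuu = 337.5, S_uud = 213.8, S_udd = 135.4, S_ddd = 85.74
Terminal payoffs (S − K): max(217.5, 0) = 217.5, max(93.75, 0) = 93.75, max(15.38, 0) = 15.38, max(-34.26, 0) = 0
Node uu (S = 225): continuation = e^(−0.1)·[0.2821·217.5000 + 0.7179·93.7500] = 116.4195; exercise value = 105.0000 ≤ continuation, so V_uu = 116.4195
Node ud (S = 142.5): continuation = e^(−0.1)·[0.2821·93.7500 + 0.7179·15.3750] = 33.9195; exercise value = 22.5000 ≤ continuation, so V_ud = 33.9195
Node dd (S = 90.25): continuation = e^(−0.1)·[0.2821·15.3750 + 0.7179·0.0000] = 3.9249; exercise value = 0.0000 ≤ continuation, so V_dd = 3.9249
Node u (S = 150): continuation = e^(−0.1)·[0.2821·116.4195 + 0.7179·33.9195] = 51.7523; exercise value = 30.0000 ≤ continuation, so V_u = 51.7523
Node d (S = 95): continuation = e^(−0.1)·[0.2821·33.9195 + 0.7179·3.9249] = 11.2085; exercise value = 0.0000 ≤ continuation, so V_d = 11.2085
Node 0 (S = 100): continuation = e^(−0.1)·[0.2821·51.7523 + 0.7179·11.2085] = 20.4919; exercise value = 0.0000 ≤ continuation, so V_0 = 20.4919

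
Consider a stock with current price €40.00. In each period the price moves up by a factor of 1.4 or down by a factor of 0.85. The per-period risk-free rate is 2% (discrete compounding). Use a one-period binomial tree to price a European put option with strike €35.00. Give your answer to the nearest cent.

€0.68

Risk-neutral probability p = (1 + 0.02 − 0.85)/(1.4 − 0.85) = 0.1700/0.5500 = 0.3091
Terminal stock prices: S_u = 56, S_d = 34
Terminal payoffs (K − S): max(-21, 0) = 0, max(1, 0) = 1
Node 0 (S = 40): V_0 = 1/1.02·[0.3091·0.0000 + 0.6909·1.0000] = 0.6774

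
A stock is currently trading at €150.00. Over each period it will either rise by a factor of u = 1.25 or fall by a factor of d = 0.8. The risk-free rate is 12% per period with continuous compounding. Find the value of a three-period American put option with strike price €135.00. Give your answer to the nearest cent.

Risk-neutral probability p = (e^0.12 − 0.8)/(1.25 − 0.8) = 0.3275/0.4500 = 0.7278
Terminal stock prices: S_uuu = 293, S_uud = 187.5, S_udd = 120, S_ddd = 76.8
Terminal payoffs (K − S): max(-158, 0) = 0, max(-52.5, 0) = 0, max(15, 0) = 15, max(58.2, 0) = 58.2
Node uu (S = 234.4): continuation = e^(−0.12)·[0.7278·0.0000 + 0.2722·0.0000] = 0.0000; exercise value = 0.0000 ≤ continuation, so V_uu = 0.0000
Node ud (S = 150): continuation = e^(−0.12)·[0.7278·0.0000 + 0.2722·15.0000] = 3.6217; exercise value = 0.0000 ≤ continuation, so V_ud = 3.6217
Node dd (S = 96): continuation = e^(−0.12)·[0.7278·15.0000 + 0.2722·58.2000] = 23.7343; exercise value = 39.0000 > continuation, so V_dd = 39.0000 (exercise)
Node u (S = 187.5): continuation = e^(−0.12)·[0.7278·0.0000 + 0.2722·3.6217] = 0.8744; exercise value = 0.0000 ≤ continuation, so V_u = 0.8744
Node d (S = 120): continuation = e^(−0.12)·[0.7278·3.6217 + 0.2722·39.0000] = 11.7541; exercise value = 15.0000 > continuation, so V_d = 15.0000 (exercise)
Node 0 (S = 150): continuation = e^(−0.12)·[0.7278·0.8744 + 0.2722·15.0000] = 4.1861; exercise value = 0.0000 ≤ continuation, so V_0 = 4.1861

€4.19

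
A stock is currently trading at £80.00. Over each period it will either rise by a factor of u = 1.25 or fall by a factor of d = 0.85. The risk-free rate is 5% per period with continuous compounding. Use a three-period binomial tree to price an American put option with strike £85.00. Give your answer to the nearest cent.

Risk-neutral probability p = (e^0.05 − 0.85)/(1.25 − 0.85) = 0.2013/0.4000 = 0.5032
Terminal stock prices: S_uuu = 156.2, S_uud = 106.2, S_udd = 72.25, S_ddd = 49.13
Terminal payoffs (K − S): max(-71.25, 0) = 0, max(-21.25, 0) = 0, max(12.75, 0) = 12.75, max(35.87, 0) = 35.87
Node uu (S = 125): continuation = e^(−0.05)·[0.5032·0.0000 + 0.4968·0.0000] = 0.0000; exercise value = 0.0000 ≤ continuation, so V_uu = 0.0000
Node ud (S = 85): continuation = e^(−0.05)·[0.5032·0.0000 + 0.4968·12.7500] = 6.0255; exercise value = 0.0000 ≤ continuation, so V_ud = 6.0255
Node dd (S = 57.8): continuation = e^(−0.05)·[0.5032·12.7500 + 0.4968·35.8700] = 23.0545; exercise value = 27.2000 > continuation, so V_dd = 27.2000 (exercise)
Node u (S = 100): continuation = e^(−0.05)·[0.5032·0.0000 + 0.4968·6.0255] = 2.8476; exercise value = 0.0000 ≤ continuation, so V_u = 2.8476
Node d (S = 68): continuation = e^(−0.05)·[0.5032·6.0255 + 0.4968·27.2000] = 15.7386; exercise value = 17.0000 > continuation, so V_d = 17.0000 (exercise)
Node 0 (S = 80): continuation = e^(−0.05)·[0.5032·2.8476 + 0.4968·17.0000] = 9.3970; exercise value = 5.0000 ≤ continuation, so V_0 = 9.3970

£9.40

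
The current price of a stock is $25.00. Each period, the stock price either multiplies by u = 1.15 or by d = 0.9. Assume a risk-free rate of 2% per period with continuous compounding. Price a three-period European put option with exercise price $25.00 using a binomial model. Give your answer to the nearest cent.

Risk-neutral probability p = (e^0.02 − 0.9)/(1.15 − 0.9) = 0.1202/0.2500 = 0.4808
Terminal stock prices: S_uuu = 38.02, S_uud = 29.76, S_udd = 23.29, S_ddd = 18.23
Terminal payoffs (K − S): max(-13.02, 0) = 0, max(-4.756, 0) = 0, max(1.713, 0) = 1.713, max(6.775, 0) = 6.775
Node uu (S = 33.06): V_uu = e^(−0.02)·[0.4808·0.0000 + 0.5192·0.0000] = 0.0000
Node ud (S = 25.87): V_ud = e^(−0.02)·[0.4808·0.0000 + 0.5192·1.7125] = 0.8715
Node dd (S = 20.25): V_dd = e^(−0.02)·[0.4808·1.7125 + 0.5192·6.7750] = 4.2550
Node u (S = 28.75): V_u = e^(−0.02)·[0.4808·0.0000 + 0.5192·0.8715] = 0.4435
Node d (S = 22.5): V_d = e^(−0.02)·[0.4808·0.8715 + 0.5192·4.2550] = 2.5761
Node 0 (S = 25): V_0 = e^(−0.02)·[0.4808·0.4435 + 0.5192·2.5761] = 1.5201

$1.52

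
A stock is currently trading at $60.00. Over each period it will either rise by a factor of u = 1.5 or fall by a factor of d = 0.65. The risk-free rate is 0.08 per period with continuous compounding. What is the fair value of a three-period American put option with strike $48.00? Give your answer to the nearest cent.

Risk-neutral probability p = (e^0.08 − 0.65)/(1.5 − 0.65) = 0.4333/0.8500 = 0.5097
Terminal stock prices: S_uuu = 202.5, S_uud = 87.75, S_udd = 38.03, S_ddd = 16.48
Terminal payoffs (K − S): max(-154.5, 0) = 0, max(-39.75, 0) = 0, max(9.975, 0) = 9.975, max(31.52, 0) = 31.52
Node uu (S = 135): continuation = e^(−0.08)·[0.5097·0.0000 + 0.4903·0.0000] = 0.0000; exercise value = 0.0000 ≤ continuation, so V_uu = 0.0000
Node ud (S = 58.5): continuation = e^(−0.08)·[0.5097·0.0000 + 0.4903·9.9750] = 4.5143; exercise value = 0.0000 ≤ continuation, so V_ud = 4.5143
Node dd (S = 25.35): continuation = e^(−0.08)·[0.5097·9.9750 + 0.4903·31.5225] = 18.9596; exercise value = 22.6500 > continuation, so V_dd = 22.6500 (exercise)
Node u (S = 90): continuation = e^(−0.08)·[0.5097·0.0000 + 0.4903·4.5143] = 2.0430; exercise value = 0.0000 ≤ continuation, so V_u = 2.0430
Node d (S = 39): continuation = e^(−0.08)·[0.5097·4.5143 + 0.4903·22.6500] = 12.3747; exercise value = 9.0000 ≤ continuation, so V_d = 12.3747
Node 0 (S = 60): continuation = e^(−0.08)·[0.5097·2.0430 + 0.4903·12.3747] = 6.5616; exercise value = 0.0000 ≤ continuation, so V_0 = 6.5616

$6.56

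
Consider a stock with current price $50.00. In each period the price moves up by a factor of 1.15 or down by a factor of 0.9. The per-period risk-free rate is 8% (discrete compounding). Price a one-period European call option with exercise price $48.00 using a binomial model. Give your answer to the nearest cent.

$6.33

Risk-neutral probability p = (1 + 0.08 − 0.9)/(1.15 − 0.9) = 0.1800/0.2500 = 0.7200
Terminal stock prices: S_u = 57.5, S_d = 45
Terminal payoffs (S − K): max(9.5, 0) = 9.5, max(-3, 0) = 0
Node 0 (S = 50): V_0 = 1/1.08·[0.7200·9.5000 + 0.2800·0.0000] = 6.3333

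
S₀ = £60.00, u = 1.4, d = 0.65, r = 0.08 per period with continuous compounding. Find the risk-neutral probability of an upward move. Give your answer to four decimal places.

Risk-neutral probability p = (e^0.08 − 0.65)/(1.4 − 0.65) = 0.4333/0.7500 = 0.5777

p = 0.5777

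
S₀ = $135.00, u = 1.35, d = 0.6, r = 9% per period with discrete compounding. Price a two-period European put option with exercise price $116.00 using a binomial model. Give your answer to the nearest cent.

$9.35

Risk-neutral probability p = (1 + 0.09 − 0.6)/(1.35 − 0.6) = 0.4900/0.7500 = 0.6533
Terminal stock prices: S_uu = 246, S_ud = 109.3, S_dd = 48.6
Terminal payoffs (K − S): max(-130, 0) = 0, max(6.65, 0) = 6.65, max(67.4, 0) = 67.4
Node u (S = 182.2): V_u = 1/1.09·[0.6533·0.0000 + 0.3467·6.6500] = 2.1150
Node d (S = 81): V_d = 1/1.09·[0.6533·6.6500 + 0.3467·67.4000] = 25.4220
Node 0 (S = 135): V_0 = 1/1.09·[0.6533·2.1150 + 0.3467·25.4220] = 9.3530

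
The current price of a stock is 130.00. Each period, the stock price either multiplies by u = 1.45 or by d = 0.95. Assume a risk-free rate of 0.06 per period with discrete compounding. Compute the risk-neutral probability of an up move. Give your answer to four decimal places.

Risk-neutral probability p = (1 + 0.06 − 0.95)/(1.45 − 0.95) = 0.1100/0.5000 = 0.2200

p = 0.2200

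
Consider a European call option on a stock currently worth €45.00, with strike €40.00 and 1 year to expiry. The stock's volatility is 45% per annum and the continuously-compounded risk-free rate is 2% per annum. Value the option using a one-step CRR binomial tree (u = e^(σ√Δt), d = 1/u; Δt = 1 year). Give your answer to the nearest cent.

€12.32

CRR parameters: u = e^(σ√Δt) = e^(0.45·√1) = 1.5683, d = 1/u = 0.6376
Per-period rate: rΔt = 0.02·1 = 0.02, so R = e^0.02 = 1.0202
Risk-neutral probability p = (e^0.02 − 0.6376)/(1.5683 − 0.6376) = 0.3826/0.9307 = 0.4111
Terminal stock prices: S_u = 70.57, S_d = 28.69
Terminal payoffs (S − K): max(30.57, 0) = 30.57, max(-11.31, 0) = 0
Node 0 (S = 45): V_0 = e^(−0.02)·[0.4111·30.5740 + 0.5889·0.0000] = 12.3191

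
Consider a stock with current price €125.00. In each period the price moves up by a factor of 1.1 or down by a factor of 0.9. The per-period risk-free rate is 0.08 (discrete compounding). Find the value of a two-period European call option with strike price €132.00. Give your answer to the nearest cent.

Risk-neutral probability p = (1 + 0.08 − 0.9)/(1.1 − 0.9) = 0.1800/0.2000 = 0.9000
Terminal stock prices: S_uu = 151.3, S_ud = 123.8, S_dd = 101.2
Terminal payoffs (S − K): max(19.25, 0) = 19.25, max(-8.25, 0) = 0, max(-30.75, 0) = 0
Node u (S = 137.5): V_u = 1/1.08·[0.9000·19.2500 + 0.1000·0.0000] = 16.0417
Node d (S = 112.5): V_d = 1/1.08·[0.9000·0.0000 + 0.1000·0.0000] = 0.0000
Node 0 (S = 125): V_0 = 1/1.08·[0.9000·16.0417 + 0.1000·0.0000] = 13.3681

€13.37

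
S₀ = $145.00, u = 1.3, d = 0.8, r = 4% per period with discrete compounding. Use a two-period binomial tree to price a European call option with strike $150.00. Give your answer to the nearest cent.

$20.62

Risk-neutral probability p = (1 + 0.04 − 0.8)/(1.3 − 0.8) = 0.2400/0.5000 = 0.4800
Terminal stock prices: S_uu = 245.1, S_ud = 150.8, S_dd = 92.8
Terminal payoffs (S − K): max(95.05, 0) = 95.05, max(0.8, 0) = 0.8, max(-57.2, 0) = 0
Node u (S = 188.5): V_u = 1/1.04·[0.4800·95.0500 + 0.5200·0.8000] = 44.2692
Node d (S = 116): V_d = 1/1.04·[0.4800·0.8000 + 0.5200·0.0000] = 0.3692
Node 0 (S = 145): V_0 = 1/1.04·[0.4800·44.2692 + 0.5200·0.3692] = 20.6166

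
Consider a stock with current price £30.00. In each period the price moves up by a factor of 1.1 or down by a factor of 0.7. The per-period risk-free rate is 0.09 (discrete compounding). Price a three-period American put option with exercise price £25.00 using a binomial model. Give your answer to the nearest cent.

£0.13

Risk-neutral probability p = (1 + 0.09 − 0.7)/(1.1 − 0.7) = 0.3900/0.4000 = 0.9750
Terminal stock prices: S_uuu = 39.93, S_uud = 25.41, S_udd = 16.17, S_ddd = 10.29
Terminal payoffs (K − S): max(-14.93, 0) = 0, max(-0.41, 0) = 0, max(8.83, 0) = 8.83, max(14.71, 0) = 14.71
Node uu (S = 36.3): continuation = 1/1.09·[0.9750·0.0000 + 0.0250·0.0000] = 0.0000; exercise value = 0.0000 ≤ continuation, so V_uu = 0.0000
Node ud (S = 23.1): continuation = 1/1.09·[0.9750·0.0000 + 0.0250·8.8300] = 0.2025; exercise value = 1.9000 > continuation, so V_ud = 1.9000 (exercise)
Node dd (S = 14.7): continuation = 1/1.09·[0.9750·8.8300 + 0.0250·14.7100] = 8.2358; exercise value = 10.3000 > continuation, so V_dd = 10.3000 (exercise)
Node u (S = 33): continuation = 1/1.09·[0.9750·0.0000 + 0.0250·1.9000] = 0.0436; exercise value = 0.0000 ≤ continuation, so V_u = 0.0436
Node d (S = 21): continuation = 1/1.09·[0.9750·1.9000 + 0.0250·10.3000] = 1.9358; exercise value = 4.0000 > continuation, so V_d = 4.0000 (exercise)
Node 0 (S = 30): continuation = 1/1.09·[0.9750·0.0436 + 0.0250·4.0000] = 0.1307; exercise value = 0.0000 ≤ continuation, so V_0 = 0.1307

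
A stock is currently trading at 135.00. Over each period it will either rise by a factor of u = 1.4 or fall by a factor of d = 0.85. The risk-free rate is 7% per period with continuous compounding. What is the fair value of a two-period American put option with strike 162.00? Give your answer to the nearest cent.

Risk-neutral probability p = (e^0.07 − 0.85)/(1.4 − 0.85) = 0.2225/0.5500 = 0.4046
Terminal stock prices: S_uu = 264.6, S_ud = 160.7, S_dd = 97.54
Terminal payoffs (K − S): max(-102.6, 0) = 0, max(1.35, 0) = 1.35, max(64.46, 0) = 64.46
Node u (S = 189): continuation = e^(−0.07)·[0.4046·0.0000 + 0.5954·1.3500] = 0.7495; exercise value = 0.0000 ≤ continuation, so V_u = 0.7495
Node d (S = 114.8): continuation = e^(−0.07)·[0.4046·1.3500 + 0.5954·64.4625] = 36.2978; exercise value = 47.2500 > continuation, so V_d = 47.2500 (exercise)
Node 0 (S = 135): continuation = e^(−0.07)·[0.4046·0.7495 + 0.5954·47.2500] = 26.5152; exercise value = 27.0000 > continuation, so V_0 = 27.0000 (exercise)

27.00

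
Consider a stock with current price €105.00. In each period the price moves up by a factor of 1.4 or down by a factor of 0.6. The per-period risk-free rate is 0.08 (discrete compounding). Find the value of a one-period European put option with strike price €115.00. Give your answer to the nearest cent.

€19.26

Risk-neutral probability p = (1 + 0.08 − 0.6)/(1.4 − 0.6) = 0.4800/0.8000 = 0.6000
Terminal stock prices: S_u = 147, S_d = 63
Terminal payoffs (K − S): max(-32, 0) = 0, max(52, 0) = 52
Node 0 (S = 105): V_0 = 1/1.08·[0.6000·0.0000 + 0.4000·52.0000] = 19.2593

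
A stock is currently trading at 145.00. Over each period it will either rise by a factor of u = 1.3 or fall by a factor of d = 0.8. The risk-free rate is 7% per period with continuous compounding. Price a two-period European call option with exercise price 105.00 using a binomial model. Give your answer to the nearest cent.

55.91

Risk-neutral probability p = (e^0.07 − 0.8)/(1.3 − 0.8) = 0.2725/0.5000 = 0.5450
Terminal stock prices: S_uu = 245.1, S_ud = 150.8, S_dd = 92.8
Terminal payoffs (S − K): max(140.1, 0) = 140.1, max(45.8, 0) = 45.8, max(-12.2, 0) = 0
Node u (S = 188.5): V_u = e^(−0.07)·[0.5450·140.0500 + 0.4550·45.8000] = 90.5986
Node d (S = 116): V_d = e^(−0.07)·[0.5450·45.8000 + 0.4550·0.0000] = 23.2742
Node 0 (S = 145): V_0 = e^(−0.07)·[0.5450·90.5986 + 0.4550·23.2742] = 55.9130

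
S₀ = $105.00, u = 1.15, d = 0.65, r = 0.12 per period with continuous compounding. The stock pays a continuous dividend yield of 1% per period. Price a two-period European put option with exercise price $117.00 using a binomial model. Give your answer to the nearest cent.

Per-period risk-free factor R = e^0.12 = 1.1275; dividend-adjusted growth = e^(0.12−0.01) = 1.1163.
Risk-neutral probability p = (1.1163 − 0.65)/(1.15 − 0.65) = 0.4663/0.5000 = 0.9326
Terminal stock prices: S_uu = 138.9, S_ud = 78.49, S_dd = 44.36
Terminal payoffs (K − S): max(-21.86, 0) = 0, max(38.51, 0) = 38.51, max(72.64, 0) = 72.64
Node u (S = 120.7): V_u = e^(−0.12)·[0.9326·0.0000 + 0.0674·38.5125] = 2.3037
Node d (S = 68.25): V_d = e^(−0.12)·[0.9326·38.5125 + 0.0674·72.6375] = 36.1988
Node 0 (S = 105): V_0 = e^(−0.12)·[0.9326·2.3037 + 0.0674·36.1988] = 4.0707

$4.07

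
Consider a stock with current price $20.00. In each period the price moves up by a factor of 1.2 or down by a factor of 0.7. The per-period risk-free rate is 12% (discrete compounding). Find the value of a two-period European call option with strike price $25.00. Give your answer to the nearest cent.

$2.14

Risk-neutral probability p = (1 + 0.12 − 0.7)/(1.2 − 0.7) = 0.4200/0.5000 = 0.8400
Terminal stock prices: S_uu = 28.8, S_ud = 16.8, S_dd = 9.8
Terminal payoffs (S − K): max(3.8, 0) = 3.8, max(-8.2, 0) = 0, max(-15.2, 0) = 0
Node u (S = 24): V_u = 1/1.12·[0.8400·3.8000 + 0.1600·0.0000] = 2.8500
Node d (S = 14): V_d = 1/1.12·[0.8400·0.0000 + 0.1600·0.0000] = 0.0000
Node 0 (S = 20): V_0 = 1/1.12·[0.8400·2.8500 + 0.1600·0.0000] = 2.1375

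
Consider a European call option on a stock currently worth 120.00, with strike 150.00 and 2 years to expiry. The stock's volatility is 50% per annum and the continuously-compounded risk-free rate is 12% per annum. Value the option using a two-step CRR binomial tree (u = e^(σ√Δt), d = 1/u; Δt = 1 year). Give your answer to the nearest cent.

34.63

CRR parameters: u = e^(σ√Δt) = e^(0.5·√1) = 1.6487, d = 1/u = 0.6065
Per-period rate: rΔt = 0.12·1 = 0.12, so R = e^0.12 = 1.1275
Risk-neutral probability p = (e^0.12 − 0.6065)/(1.6487 − 0.6065) = 0.5210/1.0422 = 0.4999
Terminal stock prices: S_uu = 326.2, S_ud = 120, S_dd = 44.15
Terminal payoffs (S − K): max(176.2, 0) = 176.2, max(-30, 0) = 0, max(-105.9, 0) = 0
Node u (S = 197.8): V_u = e^(−0.12)·[0.4999·176.1938 + 0.5001·0.0000] = 78.1156
Node d (S = 72.78): V_d = e^(−0.12)·[0.4999·0.0000 + 0.5001·0.0000] = 0.0000
Node 0 (S = 120): V_0 = e^(−0.12)·[0.4999·78.1156 + 0.5001·0.0000] = 34.6326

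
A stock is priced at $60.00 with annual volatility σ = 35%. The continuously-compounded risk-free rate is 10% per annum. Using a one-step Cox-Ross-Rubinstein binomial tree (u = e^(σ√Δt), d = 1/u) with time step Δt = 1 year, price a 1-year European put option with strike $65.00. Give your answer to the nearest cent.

CRR parameters: u = e^(σ√Δt) = e^(0.35·√1) = 1.4191, d = 1/u = 0.7047
Per-period rate: rΔt = 0.1·1 = 0.1, so R = e^0.1 = 1.1052
Risk-neutral probability p = (e^0.1 − 0.7047)/(1.4191 − 0.7047) = 0.4005/0.7144 = 0.5606
Terminal stock prices: S_u = 85.14, S_d = 42.28
Terminal payoffs (K − S): max(-20.14, 0) = 0, max(22.72, 0) = 22.72
Node 0 (S = 60): V_0 = e^(−0.1)·[0.5606·0.0000 + 0.4394·22.7187] = 9.0326

$9.03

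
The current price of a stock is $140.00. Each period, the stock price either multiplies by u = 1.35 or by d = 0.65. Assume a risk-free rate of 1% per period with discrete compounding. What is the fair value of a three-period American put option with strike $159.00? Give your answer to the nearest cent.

$42.02

Risk-neutral probability p = (1 + 0.01 − 0.65)/(1.35 − 0.65) = 0.3600/0.7000 = 0.5143
Terminal stock prices: S_uuu = 344.5, S_uud = 165.8, S_udd = 79.85, S_ddd = 38.45
Terminal payoffs (K − S): max(-185.5, 0) = 0, max(-6.848, 0) = 0, max(79.15, 0) = 79.15, max(120.6, 0) = 120.6
Node uu (S = 255.2): continuation = 1/1.01·[0.5143·0.0000 + 0.4857·0.0000] = 0.0000; exercise value = 0.0000 ≤ continuation, so V_uu = 0.0000
Node ud (S = 122.9): continuation = 1/1.01·[0.5143·0.0000 + 0.4857·79.1475] = 38.0624; exercise value = 36.1500 ≤ continuation, so V_ud = 38.0624
Node dd (S = 59.15): continuation = 1/1.01·[0.5143·79.1475 + 0.4857·120.5525] = 98.2757; exercise value = 99.8500 > continuation, so V_dd = 99.8500 (exercise)
Node u (S = 189): continuation = 1/1.01·[0.5143·0.0000 + 0.4857·38.0624] = 18.3044; exercise value = 0.0000 ≤ continuation, so V_u = 18.3044
Node d (S = 91): continuation = 1/1.01·[0.5143·38.0624 + 0.4857·99.8500] = 67.3995; exercise value = 68.0000 > continuation, so V_d = 68.0000 (exercise)
Node 0 (S = 140): continuation = 1/1.01·[0.5143·18.3044 + 0.4857·68.0000] = 42.0221; exercise value = 19.0000 ≤ continuation, so V_0 = 42.0221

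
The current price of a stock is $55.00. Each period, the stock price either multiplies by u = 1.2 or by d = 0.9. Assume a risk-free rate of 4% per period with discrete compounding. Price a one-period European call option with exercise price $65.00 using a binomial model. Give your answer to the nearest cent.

$0.45

Risk-neutral probability p = (1 + 0.04 − 0.9)/(1.2 − 0.9) = 0.1400/0.3000 = 0.4667
Terminal stock prices: S_u = 66, S_d = 49.5
Terminal payoffs (S − K): max(1, 0) = 1, max(-15.5, 0) = 0
Node 0 (S = 55): V_0 = 1/1.04·[0.4667·1.0000 + 0.5333·0.0000] = 0.4487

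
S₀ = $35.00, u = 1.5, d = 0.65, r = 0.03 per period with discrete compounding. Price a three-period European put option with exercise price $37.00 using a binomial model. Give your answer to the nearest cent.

$9.80

Risk-neutral probability p = (1 + 0.03 − 0.65)/(1.5 − 0.65) = 0.3800/0.8500 = 0.4471
Terminal stock prices: S_uuu = 118.1, S_uud = 51.19, S_udd = 22.18, S_ddd = 9.612
Terminal payoffs (K − S): max(-81.12, 0) = 0, max(-14.19, 0) = 0, max(14.82, 0) = 14.82, max(27.39, 0) = 27.39
Node uu (S = 78.75): V_uu = 1/1.03·[0.4471·0.0000 + 0.5529·0.0000] = 0.0000
Node ud (S = 34.12): V_ud = 1/1.03·[0.4471·0.0000 + 0.5529·14.8187] = 7.9552
Node dd (S = 14.79): V_dd = 1/1.03·[0.4471·14.8187 + 0.5529·27.3881] = 21.1348
Node u (S = 52.5): V_u = 1/1.03·[0.4471·0.0000 + 0.5529·7.9552] = 4.2707
Node d (S = 22.75): V_d = 1/1.03·[0.4471·7.9552 + 0.5529·21.1348] = 14.7988
Node 0 (S = 35): V_0 = 1/1.03·[0.4471·4.2707 + 0.5529·14.7988] = 9.7982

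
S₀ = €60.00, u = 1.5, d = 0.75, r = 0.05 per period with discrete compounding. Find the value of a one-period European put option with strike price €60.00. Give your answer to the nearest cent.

Risk-neutral probability p = (1 + 0.05 − 0.75)/(1.5 − 0.75) = 0.3000/0.7500 = 0.4000
Terminal stock prices: S_u = 90, S_d = 45
Terminal payoffs (K − S): max(-30, 0) = 0, max(15, 0) = 15
Node 0 (S = 60): V_0 = 1/1.05·[0.4000·0.0000 + 0.6000·15.0000] = 8.5714

€8.57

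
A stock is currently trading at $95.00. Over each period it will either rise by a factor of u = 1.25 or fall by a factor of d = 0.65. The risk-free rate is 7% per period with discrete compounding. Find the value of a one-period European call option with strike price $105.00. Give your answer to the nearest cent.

Risk-neutral probability p = (1 + 0.07 − 0.65)/(1.25 − 0.65) = 0.4200/0.6000 = 0.7000
Terminal stock prices: S_u = 118.8, S_d = 61.75
Terminal payoffs (S − K): max(13.75, 0) = 13.75, max(-43.25, 0) = 0
Node 0 (S = 95): V_0 = 1/1.07·[0.7000·13.7500 + 0.3000·0.0000] = 8.9953

$9.00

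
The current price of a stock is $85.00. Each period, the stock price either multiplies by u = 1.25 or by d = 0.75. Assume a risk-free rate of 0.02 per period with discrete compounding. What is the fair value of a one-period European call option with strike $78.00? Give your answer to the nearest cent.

$14.96

Risk-neutral probability p = (1 + 0.02 − 0.75)/(1.25 − 0.75) = 0.2700/0.5000 = 0.5400
Terminal stock prices: S_u = 106.2, S_d = 63.75
Terminal payoffs (S − K): max(28.25, 0) = 28.25, max(-14.25, 0) = 0
Node 0 (S = 85): V_0 = 1/1.02·[0.5400·28.2500 + 0.4600·0.0000] = 14.9559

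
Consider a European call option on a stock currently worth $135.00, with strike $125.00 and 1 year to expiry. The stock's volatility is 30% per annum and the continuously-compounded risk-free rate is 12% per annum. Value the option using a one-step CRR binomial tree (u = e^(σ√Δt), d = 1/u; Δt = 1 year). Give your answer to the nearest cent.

CRR parameters: u = e^(σ√Δt) = e^(0.3·√1) = 1.3499, d = 1/u = 0.7408
Per-period rate: rΔt = 0.12·1 = 0.12, so R = e^0.12 = 1.1275
Risk-neutral probability p = (e^0.12 − 0.7408)/(1.3499 − 0.7408) = 0.3867/0.6090 = 0.6349
Terminal stock prices: S_u = 182.2, S_d = 100
Terminal payoffs (S − K): max(57.23, 0) = 57.23, max(-24.99, 0) = 0
Node 0 (S = 135): V_0 = e^(−0.12)·[0.6349·57.2309 + 0.3651·0.0000] = 32.2270

$32.23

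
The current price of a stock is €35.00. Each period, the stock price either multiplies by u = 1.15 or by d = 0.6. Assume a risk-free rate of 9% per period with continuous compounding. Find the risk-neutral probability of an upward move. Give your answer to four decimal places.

p = 0.8985

Risk-neutral probability p = (e^0.09 − 0.6)/(1.15 − 0.6) = 0.4942/0.5500 = 0.8985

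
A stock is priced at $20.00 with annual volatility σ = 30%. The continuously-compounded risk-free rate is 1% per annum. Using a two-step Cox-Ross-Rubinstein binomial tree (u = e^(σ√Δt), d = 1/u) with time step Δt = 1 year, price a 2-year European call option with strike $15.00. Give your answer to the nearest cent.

$6.52

CRR parameters: u = e^(σ√Δt) = e^(0.3·√1) = 1.3499, d = 1/u = 0.7408
Per-period rate: rΔt = 0.01·1 = 0.01, so R = e^0.01 = 1.0101
Risk-neutral probability p = (e^0.01 − 0.7408)/(1.3499 − 0.7408) = 0.2692/0.6090 = 0.4421
Terminal stock prices: S_uu = 36.44, S_ud = 20, S_dd = 10.98
Terminal payoffs (S − K): max(21.44, 0) = 21.44, max(5, 0) = 5, max(-4.024, 0) = 0
Node u (S = 27): V_u = e^(−0.01)·[0.4421·21.4424 + 0.5579·5.0000] = 12.1464
Node d (S = 14.82): V_d = e^(−0.01)·[0.4421·5.0000 + 0.5579·0.0000] = 2.1883
Node 0 (S = 20): V_0 = e^(−0.01)·[0.4421·12.1464 + 0.5579·2.1883] = 6.5248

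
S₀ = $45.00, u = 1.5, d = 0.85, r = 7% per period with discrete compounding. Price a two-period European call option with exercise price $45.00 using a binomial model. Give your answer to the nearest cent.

Risk-neutral probability p = (1 + 0.07 − 0.85)/(1.5 − 0.85) = 0.2200/0.6500 = 0.3385
Terminal stock prices: S_uu = 101.2, S_ud = 57.38, S_dd = 32.51
Terminal payoffs (S − K): max(56.25, 0) = 56.25, max(12.38, 0) = 12.38, max(-12.49, 0) = 0
Node u (S = 67.5): V_u = 1/1.07·[0.3385·56.2500 + 0.6615·12.3750] = 25.4439
Node d (S = 38.25): V_d = 1/1.07·[0.3385·12.3750 + 0.6615·0.0000] = 3.9145
Node 0 (S = 45): V_0 = 1/1.07·[0.3385·25.4439 + 0.6615·3.9145] = 10.4686

$10.47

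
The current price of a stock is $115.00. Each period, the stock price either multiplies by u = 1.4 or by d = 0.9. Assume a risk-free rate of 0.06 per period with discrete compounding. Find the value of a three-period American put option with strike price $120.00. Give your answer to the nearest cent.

$11.05

Risk-neutral probability p = (1 + 0.06 − 0.9)/(1.4 − 0.9) = 0.1600/0.5000 = 0.3200
Terminal stock prices: S_uuu = 315.6, S_uud = 202.9, S_udd = 130.4, S_ddd = 83.84
Terminal payoffs (K − S): max(-195.6, 0) = 0, max(-82.86, 0) = 0, max(-10.41, 0) = 0, max(36.16, 0) = 36.16
Node uu (S = 225.4): continuation = 1/1.06·[0.3200·0.0000 + 0.6800·0.0000] = 0.0000; exercise value = 0.0000 ≤ continuation, so V_uu = 0.0000
Node ud (S = 144.9): continuation = 1/1.06·[0.3200·0.0000 + 0.6800·0.0000] = 0.0000; exercise value = 0.0000 ≤ continuation, so V_ud = 0.0000
Node dd (S = 93.15): continuation = 1/1.06·[0.3200·0.0000 + 0.6800·36.1650] = 23.2002; exercise value = 26.8500 > continuation, so V_dd = 26.8500 (exercise)
Node u (S = 161): continuation = 1/1.06·[0.3200·0.0000 + 0.6800·0.0000] = 0.0000; exercise value = 0.0000 ≤ continuation, so V_u = 0.0000
Node d (S = 103.5): continuation = 1/1.06·[0.3200·0.0000 + 0.6800·26.8500] = 17.2245; exercise value = 16.5000 ≤ continuation, so V_d = 17.2245
Node 0 (S = 115): continuation = 1/1.06·[0.3200·0.0000 + 0.6800·17.2245] = 11.0497; exercise value = 5.0000 ≤ continuation, so V_0 = 11.0497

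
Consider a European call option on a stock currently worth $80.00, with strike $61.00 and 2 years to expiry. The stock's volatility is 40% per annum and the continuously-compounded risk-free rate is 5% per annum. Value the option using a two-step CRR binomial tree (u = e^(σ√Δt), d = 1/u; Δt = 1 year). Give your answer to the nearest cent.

$31.32

CRR parameters: u = e^(σ√Δt) = e^(0.4·√1) = 1.4918, d = 1/u = 0.6703
Per-period rate: rΔt = 0.05·1 = 0.05, so R = e^0.05 = 1.0513
Risk-neutral probability p = (e^0.05 − 0.6703)/(1.4918 − 0.6703) = 0.3810/0.8215 = 0.4637
Terminal stock prices: S_uu = 178, S_ud = 80, S_dd = 35.95
Terminal payoffs (S − K): max(117, 0) = 117, max(19, 0) = 19, max(-25.05, 0) = 0
Node u (S = 119.3): V_u = e^(−0.05)·[0.4637·117.0433 + 0.5363·19.0000] = 61.3210
Node d (S = 53.63): V_d = e^(−0.05)·[0.4637·19.0000 + 0.5363·0.0000] = 8.3810
Node 0 (S = 80): V_0 = e^(−0.05)·[0.4637·61.3210 + 0.5363·8.3810] = 31.3245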